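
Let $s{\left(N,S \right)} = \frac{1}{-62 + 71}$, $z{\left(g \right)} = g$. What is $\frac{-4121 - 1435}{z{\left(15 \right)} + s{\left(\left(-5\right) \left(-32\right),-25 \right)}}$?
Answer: $- \frac{12501}{34} \approx -367.68$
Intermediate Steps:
$s{\left(N,S \right)} = \frac{1}{9}$
$\frac{-4121 - 1435}{z{\left(15 \right)} + s{\left(\left(-5\right) \left(-32\right),-25 \right)}} = \frac{-4121 - 1435}{15 + \frac{1}{9}} = \frac{-4121 + \left(-2323 + 888\right)}{\frac{136}{9}} = \left(-4121 - 1435\right) \frac{9}{136} = \left(-5556\right) \frac{9}{136} = - \frac{12501}{34}$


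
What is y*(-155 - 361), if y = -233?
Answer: 120228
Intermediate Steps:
y*(-155 - 361) = -233*(-155 - 361) = -233*(-516) = 120228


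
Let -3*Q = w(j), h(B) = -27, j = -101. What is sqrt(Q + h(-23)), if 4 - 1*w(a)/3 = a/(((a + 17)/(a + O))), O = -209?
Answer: I*sqrt(712194)/42 ≈ 20.093*I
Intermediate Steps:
w(a) = 12 - 3*a*(-209 + a)/(17 + a) (w(a) = 12 - 3*a/((a + 17)/(a - 209)) = 12 - 3*a/((17 + a)/(-209 + a)) = 12 - 3*a*(-209 + a)/(17 + a))
Q = -15823/42 (Q = -(68 - 1*(-101)**2 + 213*(-101))/(17 - 101) = -(68 - 1*10201 - 21513)/(-84) = -(-1)*(68 - 10201 - 21513)/84 = -(-1)*(-31646)/84 = -1/3*15823/14 = -15823/42 ≈ -376.74)
sqrt(Q + h(-23)) = sqrt(-15823/42 - 27) = sqrt(-16957/42) = I*sqrt(712194)/42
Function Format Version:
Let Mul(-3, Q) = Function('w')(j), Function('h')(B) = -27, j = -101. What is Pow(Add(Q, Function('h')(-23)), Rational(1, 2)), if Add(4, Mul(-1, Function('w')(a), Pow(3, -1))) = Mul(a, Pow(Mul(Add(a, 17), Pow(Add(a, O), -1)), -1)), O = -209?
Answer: Mul(Rational(1, 42), I, Pow(712194, Rational(1, 2))) ≈ Mul(20.093, I)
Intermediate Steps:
Function('w')(a) = Add(12, Mul(-3, a, Pow(Add(17, a), -1), Add(-209, a))) (Function('w')(a) = Add(12, Mul(-3, Mul(a, Pow(Mul(Add(a, 17), Pow(Add(a, -209), -1)), -1)))) = Add(12, Mul(-3, Mul(a, Pow(Mul(Add(17, a), Pow(Add(-209, a), -1)), -1)))) = Add(12, Mul(-3, Mul(a, Pow(Mul(Pow(Add(-209, a), -1), Add(17, a)), -1)))) = Add(12, Mul(-3, Mul(a, Mul(Pow(Add(17, a), -1), Add(-209, a))))) = Add(12, Mul(-3, Mul(a, Pow(Add(17, a), -1), Add(-209, a)))) = Add(12, Mul(-3, a, Pow(Add(17, a), -1), Add(-209, a))))
Q = Rational(-15823, 42) (Q = Mul(Rational(-1, 3), Mul(3, Pow(Add(17, -101), -1), Add(68, Mul(-1, Pow(-101, 2)), Mul(213, -101)))) = Mul(Rational(-1, 3), Mul(3, Pow(-84, -1), Add(68, Mul(-1, 10201), -21513))) = Mul(Rational(-1, 3), Mul(3, Rational(-1, 84), Add(68, -10201, -21513))) = Mul(Rational(-1, 3), Mul(3, Rational(-1, 84), -31646)) = Mul(Rational(-1, 3), Rational(15823, 14)) = Rational(-15823, 42) ≈ -376.74)
Pow(Add(Q, Function('h')(-23)), Rational(1, 2)) = Pow(Add(Rational(-15823, 42), -27), Rational(1, 2)) = Pow(Rational(-16957, 42), Rational(1, 2)) = Mul(Rational(1, 42), I, Pow(712194, Rational(1, 2)))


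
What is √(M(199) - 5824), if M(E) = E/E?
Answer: 3*I*√647 ≈ 76.309*I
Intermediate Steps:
M(E) = 1
√(M(199) - 5824) = √(1 - 5824) = √(-5823) = 3*I*√647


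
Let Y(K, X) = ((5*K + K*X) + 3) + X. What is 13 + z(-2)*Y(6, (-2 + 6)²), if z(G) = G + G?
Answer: -567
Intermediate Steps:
z(G) = 2*G
Y(K, X) = 3 + X + 5*K + K*X (Y(K, X) = (3 + 5*K + K*X) + X = 3 + X + 5*K + K*X)
13 + z(-2)*Y(6, (-2 + 6)²) = 13 + (2*(-2))*(3 + (-2 + 6)² + 5*6 + 6*(-2 + 6)²) = 13 - 4*(3 + 4² + 30 + 6*4²) = 13 - 4*(3 + 16 + 30 + 6*16) = 13 - 4*(3 + 16 + 30 + 96) = 13 - 4*145 = 13 - 580 = -567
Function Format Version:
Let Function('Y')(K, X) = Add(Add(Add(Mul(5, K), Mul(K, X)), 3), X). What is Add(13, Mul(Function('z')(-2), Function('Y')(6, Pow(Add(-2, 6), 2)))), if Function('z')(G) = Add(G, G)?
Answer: -567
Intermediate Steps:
Function('z')(G) = Mul(2, G)
Function('Y')(K, X) = Add(3, X, Mul(5, K), Mul(K, X)) (Function('Y')(K, X) = Add(Add(3, Mul(5, K), Mul(K, X)), X) = Add(3, X, Mul(5, K), Mul(K, X)))
Add(13, Mul(Function('z')(-2), Function('Y')(6, Pow(Add(-2, 6), 2)))) = Add(13, Mul(Mul(2, -2), Add(3, Pow(Add(-2, 6), 2), Mul(5, 6), Mul(6, Pow(Add(-2, 6), 2))))) = Add(13, Mul(-4, Add(3, Pow(4, 2), 30, Mul(6, Pow(4, 2))))) = Add(13, Mul(-4, Add(3, 16, 30, Mul(6, 16)))) = Add(13, Mul(-4, Add(3, 16, 30, 96))) = Add(13, Mul(-4, 145)) = Add(13, -580) = -567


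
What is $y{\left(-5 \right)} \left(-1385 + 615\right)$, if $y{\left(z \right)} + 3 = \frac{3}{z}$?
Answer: $2772$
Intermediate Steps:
$y{\left(z \right)} = -3 + \frac{3}{z}$
$y{\left(-5 \right)} \left(-1385 + 615\right) = \left(-3 + \frac{3}{-5}\right) \left(-1385 + 615\right) = \left(-3 + 3 \left(- \frac{1}{5}\right)\right) \left(-770\right) = \left(-3 - \frac{3}{5}\right) \left(-770\right) = \left(- \frac{18}{5}\right) \left(-770\right) = 2772$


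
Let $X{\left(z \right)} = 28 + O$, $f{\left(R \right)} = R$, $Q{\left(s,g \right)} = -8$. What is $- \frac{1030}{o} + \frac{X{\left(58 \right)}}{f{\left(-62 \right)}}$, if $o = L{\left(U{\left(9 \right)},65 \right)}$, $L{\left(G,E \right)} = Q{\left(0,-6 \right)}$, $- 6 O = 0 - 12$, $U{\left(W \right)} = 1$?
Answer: $\frac{15905}{124} \approx 128.27$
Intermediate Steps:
$O = 2$ ($O = - \frac{0 - 12}{6} = \left(- \frac{1}{6}\right) \left(-12\right) = 2$)
$L{\left(G,E \right)} = -8$
$o = -8$
$X{\left(z \right)} = 30$ ($X{\left(z \right)} = 28 + 2 = 30$)
$- \frac{1030}{o} + \frac{X{\left(58 \right)}}{f{\left(-62 \right)}} = - \frac{1030}{-8} + \frac{30}{-62} = \left(-1030\right) \left(- \frac{1}{8}\right) + 30 \left(- \frac{1}{62}\right) = \frac{515}{4} - \frac{15}{31} = \frac{15905}{124}$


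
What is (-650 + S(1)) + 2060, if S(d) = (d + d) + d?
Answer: 1413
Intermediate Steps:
S(d) = 3*d (S(d) = 2*d + d = 3*d)
(-650 + S(1)) + 2060 = (-650 + 3*1) + 2060 = (-650 + 3) + 2060 = -647 + 2060 = 1413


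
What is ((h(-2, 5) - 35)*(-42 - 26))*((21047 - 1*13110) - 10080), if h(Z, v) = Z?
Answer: -5391788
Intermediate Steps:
((h(-2, 5) - 35)*(-42 - 26))*((21047 - 1*13110) - 10080) = ((-2 - 35)*(-42 - 26))*((21047 - 1*13110) - 10080) = (-37*(-68))*((21047 - 13110) - 10080) = 2516*(7937 - 10080) = 2516*(-2143) = -5391788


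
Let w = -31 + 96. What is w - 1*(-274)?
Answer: 339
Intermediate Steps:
w = 65
w - 1*(-274) = 65 - 1*(-274) = 65 + 274 = 339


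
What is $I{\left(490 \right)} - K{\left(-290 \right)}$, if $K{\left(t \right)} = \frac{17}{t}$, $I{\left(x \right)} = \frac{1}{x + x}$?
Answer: $\frac{339}{5684} \approx 0.059641$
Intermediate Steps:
$I{\left(x \right)} = \frac{1}{2 x}$
$I{\left(490 \right)} - K{\left(-290 \right)} = \frac{1}{2 \cdot 490} - \frac{17}{-290} = \frac{1}{2} \cdot \frac{1}{490} - 17 \left(- \frac{1}{290}\right) = \frac{1}{980} - - \frac{17}{290} = \frac{1}{980} + \frac{17}{290} = \frac{339}{5684}$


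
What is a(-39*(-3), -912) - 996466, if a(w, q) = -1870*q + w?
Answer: 709091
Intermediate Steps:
a(w, q) = w - 1870*q
a(-39*(-3), -912) - 996466 = (-39*(-3) - 1870*(-912)) - 996466 = (117 + 1705440) - 996466 = 1705557 - 996466 = 709091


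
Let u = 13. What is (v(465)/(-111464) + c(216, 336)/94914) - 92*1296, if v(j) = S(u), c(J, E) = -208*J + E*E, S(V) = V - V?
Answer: -628706560/5273 ≈ -1.1923e+5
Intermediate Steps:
S(V) = 0
c(J, E) = E² - 208*J (c(J, E) = -208*J + E² = E² - 208*J)
v(j) = 0
(v(465)/(-111464) + c(216, 336)/94914) - 92*1296 = (0/(-111464) + (336² - 208*216)/94914) - 92*1296 = (0*(-1/111464) + (112896 - 44928)*(1/94914)) - 1*119232 = (0 + 67968*(1/94914)) - 119232 = (0 + 3776/5273) - 119232 = 3776/5273 - 119232 = -628706560/5273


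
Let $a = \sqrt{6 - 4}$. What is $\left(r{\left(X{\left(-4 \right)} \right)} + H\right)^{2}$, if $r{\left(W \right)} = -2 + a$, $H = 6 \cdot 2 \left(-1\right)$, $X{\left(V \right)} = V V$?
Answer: $\left(14 - \sqrt{2}\right)^{2} \approx 158.4$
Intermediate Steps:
$X{\left(V \right)} = V^{2}$
$H = -12$ ($H = 12 \left(-1\right) = -12$)
$a = \sqrt{2} \approx 1.4142$
$r{\left(W \right)} = -2 + \sqrt{2}$
$\left(r{\left(X{\left(-4 \right)} \right)} + H\right)^{2} = \left(\left(-2 + \sqrt{2}\right) - 12\right)^{2} = \left(-14 + \sqrt{2}\right)^{2}$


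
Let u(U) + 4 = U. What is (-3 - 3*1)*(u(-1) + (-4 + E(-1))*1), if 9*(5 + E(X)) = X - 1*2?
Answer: 86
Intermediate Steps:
E(X) = -47/9 + X/9 (E(X) = -5 + (X - 1*2)/9 = -5 + (X - 2)/9 = -5 + (-2 + X)/9 = -5 + (-2/9 + X/9) = -47/9 + X/9)
u(U) = -4 + U
(-3 - 3*1)*(u(-1) + (-4 + E(-1))*1) = (-3 - 3*1)*((-4 - 1) + (-4 + (-47/9 + (⅑)*(-1)))*1) = (-3 - 3)*(-5 + (-4 + (-47/9 - ⅑))*1) = -6*(-5 + (-4 - 16/3)*1) = -6*(-5 - 28/3*1) = -6*(-5 - 28/3) = -6*(-43/3) = 86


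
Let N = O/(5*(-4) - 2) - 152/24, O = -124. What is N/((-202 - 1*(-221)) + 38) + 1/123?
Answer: -316/77121 ≈ -0.0040975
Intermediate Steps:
N = -23/33 (N = -124/(5*(-4) - 2) - 152/24 = -124/(-20 - 2) - 152*1/24 = -124/(-22) - 19/3 = -124*(-1/22) - 19/3 = 62/11 - 19/3 = -23/33 ≈ -0.69697)
N/((-202 - 1*(-221)) + 38) + 1/123 = -23/33/((-202 - 1*(-221)) + 38) + 1/123 = -23/33/((-202 + 221) + 38) + 1/123 = -23/33/(19 + 38) + 1/123 = -23/33/57 + 1/123 = (1/57)*(-23/33) + 1/123 = -23/1881 + 1/123 = -316/77121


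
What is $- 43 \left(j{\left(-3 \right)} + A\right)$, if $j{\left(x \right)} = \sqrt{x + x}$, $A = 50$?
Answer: $-2150 - 43 i \sqrt{6} \approx -2150.0 - 105.33 i$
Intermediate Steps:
$j{\left(x \right)} = \sqrt{2} \sqrt{x}$ ($j{\left(x \right)} = \sqrt{2 x} = \sqrt{2} \sqrt{x}$)
$- 43 \left(j{\left(-3 \right)} + A\right) = - 43 \left(\sqrt{2} \sqrt{-3} + 50\right) = - 43 \left(\sqrt{2} i \sqrt{3} + 50\right) = - 43 \left(i \sqrt{6} + 50\right) = - 43 \left(50 + i \sqrt{6}\right) = -2150 - 43 i \sqrt{6}$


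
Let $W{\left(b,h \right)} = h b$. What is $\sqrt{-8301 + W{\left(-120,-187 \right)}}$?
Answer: $3 \sqrt{1571} \approx 118.91$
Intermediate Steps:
$W{\left(b,h \right)} = b h$
$\sqrt{-8301 + W{\left(-120,-187 \right)}} = \sqrt{-8301 - -22440} = \sqrt{-8301 + 22440} = \sqrt{14139} = 3 \sqrt{1571}$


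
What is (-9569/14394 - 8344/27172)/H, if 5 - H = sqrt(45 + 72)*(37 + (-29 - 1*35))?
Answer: 475140505/8337372192456 - 2565758727*sqrt(13)/2779124064152 ≈ -0.0032717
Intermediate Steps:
H = 5 + 81*sqrt(13) (H = 5 - sqrt(45 + 72)*(37 + (-29 - 1*35)) = 5 - sqrt(117)*(37 + (-29 - 35)) = 5 - 3*sqrt(13)*(37 - 64) = 5 - 3*sqrt(13)*(-27) = 5 - (-81)*sqrt(13) = 5 + 81*sqrt(13) ≈ 297.05)
(-9569/14394 - 8344/27172)/H = (-9569/14394 - 8344/27172)/(5 + 81*sqrt(13)) = (-9569*1/14394 - 8344*1/27172)/(5 + 81*sqrt(13)) = (-9569/14394 - 2086/6793)/(5 + 81*sqrt(13)) = -95028101/(97778442*(5 + 81*sqrt(13)))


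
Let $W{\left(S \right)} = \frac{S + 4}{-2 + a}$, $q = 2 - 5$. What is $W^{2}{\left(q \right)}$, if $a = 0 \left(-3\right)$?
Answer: $\frac{1}{4} \approx 0.25$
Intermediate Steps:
$a = 0$
$q = -3$ ($q = 2 - 5 = -3$)
$W{\left(S \right)} = -2 - \frac{S}{2}$ ($W{\left(S \right)} = \frac{S + 4}{-2 + 0} = \frac{4 + S}{-2} = \left(4 + S\right) \left(- \frac{1}{2}\right) = -2 - \frac{S}{2}$)
$W^{2}{\left(q \right)} = \left(-2 - - \frac{3}{2}\right)^{2} = \left(-2 + \frac{3}{2}\right)^{2} = \left(- \frac{1}{2}\right)^{2} = \frac{1}{4}$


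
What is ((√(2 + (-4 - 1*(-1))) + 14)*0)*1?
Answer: 0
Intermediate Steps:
((√(2 + (-4 - 1*(-1))) + 14)*0)*1 = ((√(2 + (-4 + 1)) + 14)*0)*1 = ((√(2 - 3) + 14)*0)*1 = ((√(-1) + 14)*0)*1 = ((I + 14)*0)*1 = ((14 + I)*0)*1 = 0*1 = 0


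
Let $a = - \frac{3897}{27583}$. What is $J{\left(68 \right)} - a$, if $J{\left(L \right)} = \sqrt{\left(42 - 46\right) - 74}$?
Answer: $\frac{3897}{27583} + i \sqrt{78} \approx 0.14128 + 8.8318 i$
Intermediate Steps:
$J{\left(L \right)} = i \sqrt{78}$ ($J{\left(L \right)} = \sqrt{-4 - 74} = \sqrt{-78} = i \sqrt{78}$)
$a = - \frac{3897}{27583}$ ($a = \left(-3897\right) \frac{1}{27583} = - \frac{3897}{27583} \approx -0.14128$)
$J{\left(68 \right)} - a = i \sqrt{78} - - \frac{3897}{27583} = i \sqrt{78} + \frac{3897}{27583} = \frac{3897}{27583} + i \sqrt{78}$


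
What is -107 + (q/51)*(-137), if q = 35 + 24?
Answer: -13540/51 ≈ -265.49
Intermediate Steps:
q = 59
-107 + (q/51)*(-137) = -107 + (59/51)*(-137) = -107 - 8083/51 = -13540/51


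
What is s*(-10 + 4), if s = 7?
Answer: -42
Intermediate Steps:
s*(-10 + 4) = 7*(-10 + 4) = 7*(-6) = -42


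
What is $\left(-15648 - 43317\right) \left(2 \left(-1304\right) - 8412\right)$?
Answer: $649794300$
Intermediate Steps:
$\left(-15648 - 43317\right) \left(2 \left(-1304\right) - 8412\right) = - 58965 \left(-2608 - 8412\right) = \left(-58965\right) \left(-11020\right) = 649794300$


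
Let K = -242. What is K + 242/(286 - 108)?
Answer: -21417/89 ≈ -240.64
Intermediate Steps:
K + 242/(286 - 108) = -242 + 242/(286 - 108) = -242 + 242/178 = -242 + 242*(1/178) = -242 + 121/89 = -21417/89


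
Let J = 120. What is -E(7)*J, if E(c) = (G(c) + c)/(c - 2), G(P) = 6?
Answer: -312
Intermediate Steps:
E(c) = (6 + c)/(-2 + c) (E(c) = (6 + c)/(c - 2) = (6 + c)/(-2 + c))
-E(7)*J = -(6 + 7)/(-2 + 7)*120 = -13/5*120 = -(⅕)*13*120 = -13*120/5 = -1*312 = -312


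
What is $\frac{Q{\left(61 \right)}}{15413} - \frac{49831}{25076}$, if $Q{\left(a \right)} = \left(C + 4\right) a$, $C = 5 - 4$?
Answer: $- \frac{760397023}{386496388} \approx -1.9674$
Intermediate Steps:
$C = 1$ ($C = 5 - 4 = 1$)
$Q{\left(a \right)} = 5 a$ ($Q{\left(a \right)} = \left(1 + 4\right) a = 5 a$)
$\frac{Q{\left(61 \right)}}{15413} - \frac{49831}{25076} = \frac{5 \cdot 61}{15413} - \frac{49831}{25076} = 305 \cdot \frac{1}{15413} - \frac{49831}{25076} = \frac{305}{15413} - \frac{49831}{25076} = - \frac{760397023}{386496388}$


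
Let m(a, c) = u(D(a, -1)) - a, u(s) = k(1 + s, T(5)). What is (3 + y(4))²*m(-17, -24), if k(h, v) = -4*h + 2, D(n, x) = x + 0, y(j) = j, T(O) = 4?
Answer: 931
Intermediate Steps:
D(n, x) = x
k(h, v) = 2 - 4*h
u(s) = -2 - 4*s (u(s) = 2 - 4*(1 + s) = 2 + (-4 - 4*s) = -2 - 4*s)
m(a, c) = 2 - a (m(a, c) = (-2 - 4*(-1)) - a = (-2 + 4) - a = 2 - a)
(3 + y(4))²*m(-17, -24) = (3 + 4)²*(2 - 1*(-17)) = 7²*(2 + 17) = 49*19 = 931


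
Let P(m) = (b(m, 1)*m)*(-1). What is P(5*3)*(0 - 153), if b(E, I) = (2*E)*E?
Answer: 1032750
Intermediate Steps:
b(E, I) = 2*E²
P(m) = -2*m³ (P(m) = ((2*m²)*m)*(-1) = (2*m³)*(-1) = -2*m³)
P(5*3)*(0 - 153) = (-2*(5*3)³)*(0 - 153) = -2*15³*(-153) = -2*3375*(-153) = -6750*(-153) = 1032750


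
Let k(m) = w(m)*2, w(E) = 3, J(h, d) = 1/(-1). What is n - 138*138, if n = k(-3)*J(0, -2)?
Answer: -19050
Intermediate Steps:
J(h, d) = -1
k(m) = 6 (k(m) = 3*2 = 6)
n = -6 (n = 6*(-1) = -6)
n - 138*138 = -6 - 138*138 = -6 - 19044 = -19050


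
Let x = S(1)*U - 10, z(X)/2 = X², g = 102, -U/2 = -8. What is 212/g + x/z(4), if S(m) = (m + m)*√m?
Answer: 2257/816 ≈ 2.7659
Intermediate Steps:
U = 16 (U = -2*(-8) = 16)
S(m) = 2*m^(3/2) (S(m) = (2*m)*√m = 2*m^(3/2))
z(X) = 2*X²
x = 22 (x = (2*1^(3/2))*16 - 10 = (2*1)*16 - 10 = 2*16 - 10 = 32 - 10 = 22)
212/g + x/z(4) = 212/102 + 22/((2*4²)) = 212*(1/102) + 22/((2*16)) = 106/51 + 22/32 = 106/51 + 22*(1/32) = 106/51 + 11/16 = 2257/816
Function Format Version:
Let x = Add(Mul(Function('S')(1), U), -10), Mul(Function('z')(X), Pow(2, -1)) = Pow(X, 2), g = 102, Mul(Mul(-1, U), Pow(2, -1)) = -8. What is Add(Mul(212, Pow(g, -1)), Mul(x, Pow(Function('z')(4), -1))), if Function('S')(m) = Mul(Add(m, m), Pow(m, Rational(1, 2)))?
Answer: Rational(2257, 816) ≈ 2.7659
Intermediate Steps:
U = 16 (U = Mul(-2, -8) = 16)
Function('S')(m) = Mul(2, Pow(m, Rational(3, 2))) (Function('S')(m) = Mul(Mul(2, m), Pow(m, Rational(1, 2))) = Mul(2, Pow(m, Rational(3, 2))))
Function('z')(X) = Mul(2, Pow(X, 2))
x = 22 (x = Add(Mul(Mul(2, Pow(1, Rational(3, 2))), 16), -10) = Add(Mul(Mul(2, 1), 16), -10) = Add(Mul(2, 16), -10) = Add(32, -10) = 22)
Add(Mul(212, Pow(g, -1)), Mul(x, Pow(Function('z')(4), -1))) = Add(Mul(212, Pow(102, -1)), Mul(22, Pow(Mul(2, Pow(4, 2)), -1))) = Add(Mul(212, Rational(1, 102)), Mul(22, Pow(Mul(2, 16), -1))) = Add(Rational(106, 51), Mul(22, Pow(32, -1))) = Add(Rational(106, 51), Mul(22, Rational(1, 32))) = Add(Rational(106, 51), Rational(11, 16)) = Rational(2257, 816)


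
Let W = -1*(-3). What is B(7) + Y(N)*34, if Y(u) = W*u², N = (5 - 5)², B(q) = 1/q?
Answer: ⅐ ≈ 0.14286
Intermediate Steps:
N = 0 (N = 0² = 0)
W = 3
Y(u) = 3*u²
B(7) + Y(N)*34 = 1/7 + (3*0²)*34 = ⅐ + (3*0)*34 = ⅐ + 0*34 = ⅐ + 0 = ⅐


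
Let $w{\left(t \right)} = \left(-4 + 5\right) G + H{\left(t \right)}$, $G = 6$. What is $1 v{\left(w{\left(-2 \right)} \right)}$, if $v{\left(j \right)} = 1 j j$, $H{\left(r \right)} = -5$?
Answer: $1$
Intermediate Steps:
$w{\left(t \right)} = 1$ ($w{\left(t \right)} = \left(-4 + 5\right) 6 - 5 = 1 \cdot 6 - 5 = 6 - 5 = 1$)
$v{\left(j \right)} = j^{2}$ ($v{\left(j \right)} = j j = j^{2}$)
$1 v{\left(w{\left(-2 \right)} \right)} = 1 \cdot 1^{2} = 1 \cdot 1 = 1$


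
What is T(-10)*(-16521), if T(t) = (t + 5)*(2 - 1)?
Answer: 82605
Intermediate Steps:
T(t) = 5 + t (T(t) = (5 + t)*1 = 5 + t)
T(-10)*(-16521) = (5 - 10)*(-16521) = -5*(-16521) = 82605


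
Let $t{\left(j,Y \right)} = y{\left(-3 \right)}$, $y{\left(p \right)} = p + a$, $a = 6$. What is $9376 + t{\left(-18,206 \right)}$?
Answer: $9379$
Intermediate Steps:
$y{\left(p \right)} = 6 + p$ ($y{\left(p \right)} = p + 6 = 6 + p$)
$t{\left(j,Y \right)} = 3$ ($t{\left(j,Y \right)} = 6 - 3 = 3$)
$9376 + t{\left(-18,206 \right)} = 9376 + 3 = 9379$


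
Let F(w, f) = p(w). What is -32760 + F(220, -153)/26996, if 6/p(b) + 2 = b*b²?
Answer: -4708485938651037/143726677004 ≈ -32760.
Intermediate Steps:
p(b) = 6/(-2 + b³) (p(b) = 6/(-2 + b*b²) = 6/(-2 + b³))
F(w, f) = 6/(-2 + w³)
-32760 + F(220, -153)/26996 = -32760 + (6/(-2 + 220³))/26996 = -32760 + (6/(-2 + 10648000))*(1/26996) = -32760 + (6/10647998)*(1/26996) = -32760 + (6*(1/10647998))*(1/26996) = -32760 + (3/5323999)*(1/26996) = -32760 + 3/143726677004 = -4708485938651037/143726677004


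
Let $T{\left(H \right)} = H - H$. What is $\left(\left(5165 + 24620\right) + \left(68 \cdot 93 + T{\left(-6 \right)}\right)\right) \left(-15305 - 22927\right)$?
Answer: $-1380519288$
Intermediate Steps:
$T{\left(H \right)} = 0$
$\left(\left(5165 + 24620\right) + \left(68 \cdot 93 + T{\left(-6 \right)}\right)\right) \left(-15305 - 22927\right) = \left(\left(5165 + 24620\right) + \left(68 \cdot 93 + 0\right)\right) \left(-15305 - 22927\right) = \left(29785 + \left(6324 + 0\right)\right) \left(-38232\right) = \left(29785 + 6324\right) \left(-38232\right) = 36109 \left(-38232\right) = -1380519288$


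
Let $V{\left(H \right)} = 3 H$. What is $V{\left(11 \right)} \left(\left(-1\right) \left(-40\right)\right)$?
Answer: $1320$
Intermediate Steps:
$V{\left(11 \right)} \left(\left(-1\right) \left(-40\right)\right) = 3 \cdot 11 \left(\left(-1\right) \left(-40\right)\right) = 33 \cdot 40 = 1320$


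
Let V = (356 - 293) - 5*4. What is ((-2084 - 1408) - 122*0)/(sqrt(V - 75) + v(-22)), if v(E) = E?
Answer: 6402/43 + 1164*I*sqrt(2)/43 ≈ 148.88 + 38.282*I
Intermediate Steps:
V = 43 (V = 63 - 20 = 43)
((-2084 - 1408) - 122*0)/(sqrt(V - 75) + v(-22)) = ((-2084 - 1408) - 122*0)/(sqrt(43 - 75) - 22) = (-3492 + 0)/(sqrt(-32) - 22) = -3492/(4*I*sqrt(2) - 22) = -3492/(-22 + 4*I*sqrt(2))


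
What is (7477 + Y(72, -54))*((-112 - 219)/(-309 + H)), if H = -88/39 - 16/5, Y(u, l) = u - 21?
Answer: 485894760/61319 ≈ 7924.0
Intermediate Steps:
Y(u, l) = -21 + u
H = -1064/195 (H = -88*1/39 - 16*1/5 = -88/39 - 16/5 = -1064/195 ≈ -5.4564)
(7477 + Y(72, -54))*((-112 - 219)/(-309 + H)) = (7477 + (-21 + 72))*((-112 - 219)/(-309 - 1064/195)) = (7477 + 51)*(-331/(-61319/195)) = 7528*(-331*(-195/61319)) = 7528*(64545/61319) = 485894760/61319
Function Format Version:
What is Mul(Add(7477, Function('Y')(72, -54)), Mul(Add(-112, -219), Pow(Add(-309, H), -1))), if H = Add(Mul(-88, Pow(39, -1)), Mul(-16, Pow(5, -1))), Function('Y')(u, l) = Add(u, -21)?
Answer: Rational(485894760, 61319) ≈ 7924.0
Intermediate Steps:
Function('Y')(u, l) = Add(-21, u)
H = Rational(-1064, 195) (H = Add(Mul(-88, Rational(1, 39)), Mul(-16, Rational(1, 5))) = Add(Rational(-88, 39), Rational(-16, 5)) = Rational(-1064, 195) ≈ -5.4564)
Mul(Add(7477, Function('Y')(72, -54)), Mul(Add(-112, -219), Pow(Add(-309, H), -1))) = Mul(Add(7477, Add(-21, 72)), Mul(Add(-112, -219), Pow(Add(-309, Rational(-1064, 195)), -1))) = Mul(Add(7477, 51), Mul(-331, Pow(Rational(-61319, 195), -1))) = Mul(7528, Mul(-331, Rational(-195, 61319))) = Mul(7528, Rational(64545, 61319)) = Rational(485894760, 61319)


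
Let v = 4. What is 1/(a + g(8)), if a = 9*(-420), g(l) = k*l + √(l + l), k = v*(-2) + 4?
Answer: -1/3808 ≈ -0.00026261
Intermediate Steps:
k = -4 (k = 4*(-2) + 4 = -8 + 4 = -4)
g(l) = -4*l + √2*√l (g(l) = -4*l + √(l + l) = -4*l + √(2*l) = -4*l + √2*√l)
a = -3780
1/(a + g(8)) = 1/(-3780 + (-4*8 + √2*√8)) = 1/(-3780 + (-32 + √2*(2*√2))) = 1/(-3780 + (-32 + 4)) = 1/(-3780 - 28) = 1/(-3808) = -1/3808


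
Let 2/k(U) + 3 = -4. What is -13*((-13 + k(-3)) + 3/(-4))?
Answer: 5109/28 ≈ 182.46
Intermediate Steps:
k(U) = -2/7 (k(U) = 2/(-3 - 4) = 2/(-7) = 2*(-⅐) = -2/7)
-13*((-13 + k(-3)) + 3/(-4)) = -13*((-13 - 2/7) + 3/(-4)) = -13*(-93/7 - ¼*3) = -13*(-93/7 - ¾) = -13*(-393/28) = 5109/28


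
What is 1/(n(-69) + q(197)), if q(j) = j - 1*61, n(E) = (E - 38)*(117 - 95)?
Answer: -1/2218 ≈ -0.00045086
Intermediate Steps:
n(E) = -836 + 22*E (n(E) = (-38 + E)*22 = -836 + 22*E)
q(j) = -61 + j (q(j) = j - 61 = -61 + j)
1/(n(-69) + q(197)) = 1/((-836 + 22*(-69)) + (-61 + 197)) = 1/((-836 - 1518) + 136) = 1/(-2354 + 136) = 1/(-2218) = -1/2218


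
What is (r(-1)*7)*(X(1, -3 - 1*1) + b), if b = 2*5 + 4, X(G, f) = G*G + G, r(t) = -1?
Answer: -112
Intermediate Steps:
X(G, f) = G + G**2 (X(G, f) = G**2 + G = G + G**2)
b = 14 (b = 10 + 4 = 14)
(r(-1)*7)*(X(1, -3 - 1*1) + b) = (-1*7)*(1*(1 + 1) + 14) = -7*(1*2 + 14) = -7*(2 + 14) = -7*16 = -112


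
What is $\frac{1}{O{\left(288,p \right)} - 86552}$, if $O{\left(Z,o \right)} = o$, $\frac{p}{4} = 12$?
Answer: $- \frac{1}{86504} \approx -1.156 \cdot 10^{-5}$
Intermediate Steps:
$p = 48$ ($p = 4 \cdot 12 = 48$)
$\frac{1}{O{\left(288,p \right)} - 86552} = \frac{1}{48 - 86552} = \frac{1}{-86504} = - \frac{1}{86504}$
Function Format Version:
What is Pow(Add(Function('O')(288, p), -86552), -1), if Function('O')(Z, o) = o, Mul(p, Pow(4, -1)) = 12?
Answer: Rational(-1, 86504) ≈ -1.1560e-5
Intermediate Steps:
p = 48 (p = Mul(4, 12) = 48)
Pow(Add(Function('O')(288, p), -86552), -1) = Pow(Add(48, -86552), -1) = Pow(-86504, -1) = Rational(-1, 86504)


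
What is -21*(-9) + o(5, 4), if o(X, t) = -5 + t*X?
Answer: 204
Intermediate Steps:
o(X, t) = -5 + X*t
-21*(-9) + o(5, 4) = -21*(-9) + (-5 + 5*4) = 189 + (-5 + 20) = 189 + 15 = 204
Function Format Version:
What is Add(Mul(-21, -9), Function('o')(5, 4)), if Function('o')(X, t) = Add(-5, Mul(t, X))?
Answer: 204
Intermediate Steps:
Function('o')(X, t) = Add(-5, Mul(X, t))
Add(Mul(-21, -9), Function('o')(5, 4)) = Add(Mul(-21, -9), Add(-5, Mul(5, 4))) = Add(189, Add(-5, 20)) = Add(189, 15) = 204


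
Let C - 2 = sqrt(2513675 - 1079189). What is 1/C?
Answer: -1/717241 + sqrt(1434486)/1434482 ≈ 0.00083354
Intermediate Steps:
C = 2 + sqrt(1434486) (C = 2 + sqrt(2513675 - 1079189) = 2 + sqrt(1434486) ≈ 1199.7)
1/C = 1/(2 + sqrt(1434486))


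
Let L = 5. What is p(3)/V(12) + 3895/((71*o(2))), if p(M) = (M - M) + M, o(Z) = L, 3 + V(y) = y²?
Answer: 36684/3337 ≈ 10.993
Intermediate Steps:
V(y) = -3 + y²
o(Z) = 5
p(M) = M (p(M) = 0 + M = M)
p(3)/V(12) + 3895/((71*o(2))) = 3/(-3 + 12²) + 3895/((71*5)) = 3/(-3 + 144) + 3895/355 = 3/141 + 3895*(1/355) = 3*(1/141) + 779/71 = 1/47 + 779/71 = 36684/3337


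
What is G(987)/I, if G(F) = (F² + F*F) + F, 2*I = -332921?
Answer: -3898650/332921 ≈ -11.710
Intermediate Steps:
I = -332921/2 (I = (½)*(-332921) = -332921/2 ≈ -1.6646e+5)
G(F) = F + 2*F² (G(F) = (F² + F²) + F = 2*F² + F = F + 2*F²)
G(987)/I = (987*(1 + 2*987))/(-332921/2) = (987*(1 + 1974))*(-2/332921) = (987*1975)*(-2/332921) = 1949325*(-2/332921) = -3898650/332921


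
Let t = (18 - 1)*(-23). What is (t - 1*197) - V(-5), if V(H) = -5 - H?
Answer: -588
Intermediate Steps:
t = -391 (t = 17*(-23) = -391)
(t - 1*197) - V(-5) = (-391 - 1*197) - (-5 - 1*(-5)) = (-391 - 197) - (-5 + 5) = -588 - 1*0 = -588 + 0 = -588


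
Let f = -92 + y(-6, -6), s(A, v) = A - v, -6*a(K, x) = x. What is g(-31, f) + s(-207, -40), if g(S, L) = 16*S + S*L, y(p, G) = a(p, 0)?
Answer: 2189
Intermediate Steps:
a(K, x) = -x/6
y(p, G) = 0 (y(p, G) = -⅙*0 = 0)
f = -92 (f = -92 + 0 = -92)
g(S, L) = 16*S + L*S
g(-31, f) + s(-207, -40) = -31*(16 - 92) + (-207 - 1*(-40)) = -31*(-76) + (-207 + 40) = 2356 - 167 = 2189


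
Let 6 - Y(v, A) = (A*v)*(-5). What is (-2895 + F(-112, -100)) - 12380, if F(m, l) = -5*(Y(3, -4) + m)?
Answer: -14445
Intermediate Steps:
Y(v, A) = 6 + 5*A*v (Y(v, A) = 6 - A*v*(-5) = 6 - (-5)*A*v = 6 + 5*A*v)
F(m, l) = 270 - 5*m (F(m, l) = -5*((6 + 5*(-4)*3) + m) = -5*((6 - 60) + m) = -5*(-54 + m) = 270 - 5*m)
(-2895 + F(-112, -100)) - 12380 = (-2895 + (270 - 5*(-112))) - 12380 = (-2895 + (270 + 560)) - 12380 = (-2895 + 830) - 12380 = -2065 - 12380 = -14445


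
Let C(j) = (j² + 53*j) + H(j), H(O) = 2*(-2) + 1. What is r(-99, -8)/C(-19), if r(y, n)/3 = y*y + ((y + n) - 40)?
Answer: -28962/649 ≈ -44.626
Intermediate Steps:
H(O) = -3 (H(O) = -4 + 1 = -3)
r(y, n) = -120 + 3*n + 3*y + 3*y² (r(y, n) = 3*(y*y + ((y + n) - 40)) = 3*(y² + ((n + y) - 40)) = 3*(y² + (-40 + n + y)) = 3*(-40 + n + y + y²) = -120 + 3*n + 3*y + 3*y²)
C(j) = -3 + j² + 53*j (C(j) = (j² + 53*j) - 3 = -3 + j² + 53*j)
r(-99, -8)/C(-19) = (-120 + 3*(-8) + 3*(-99) + 3*(-99)²)/(-3 + (-19)² + 53*(-19)) = (-120 - 24 - 297 + 3*9801)/(-3 + 361 - 1007) = (-120 - 24 - 297 + 29403)/(-649) = 28962*(-1/649) = -28962/649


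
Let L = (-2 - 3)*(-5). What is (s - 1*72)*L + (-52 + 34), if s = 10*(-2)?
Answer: -2318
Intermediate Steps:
s = -20
L = 25 (L = -5*(-5) = 25)
(s - 1*72)*L + (-52 + 34) = (-20 - 1*72)*25 + (-52 + 34) = (-20 - 72)*25 - 18 = -92*25 - 18 = -2300 - 18 = -2318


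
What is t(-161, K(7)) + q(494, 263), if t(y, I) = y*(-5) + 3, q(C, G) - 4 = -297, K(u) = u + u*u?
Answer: 515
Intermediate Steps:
K(u) = u + u²
q(C, G) = -293 (q(C, G) = 4 - 297 = -293)
t(y, I) = 3 - 5*y (t(y, I) = -5*y + 3 = 3 - 5*y)
t(-161, K(7)) + q(494, 263) = (3 - 5*(-161)) - 293 = (3 + 805) - 293 = 808 - 293 = 515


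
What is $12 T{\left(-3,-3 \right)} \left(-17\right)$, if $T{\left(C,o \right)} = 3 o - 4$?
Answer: $2652$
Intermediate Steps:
$T{\left(C,o \right)} = -4 + 3 o$
$12 T{\left(-3,-3 \right)} \left(-17\right) = 12 \left(-4 + 3 \left(-3\right)\right) \left(-17\right) = 12 \left(-4 - 9\right) \left(-17\right) = 12 \left(-13\right) \left(-17\right) = \left(-156\right) \left(-17\right) = 2652$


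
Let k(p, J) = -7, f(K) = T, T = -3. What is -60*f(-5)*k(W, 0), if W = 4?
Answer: -1260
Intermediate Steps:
f(K) = -3
-60*f(-5)*k(W, 0) = -60*(-3)*(-7) = -(-180)*(-7) = -1*1260 = -1260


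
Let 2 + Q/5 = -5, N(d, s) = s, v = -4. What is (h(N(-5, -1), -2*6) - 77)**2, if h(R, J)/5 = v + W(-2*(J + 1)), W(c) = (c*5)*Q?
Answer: 374306409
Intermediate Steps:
Q = -35 (Q = -10 + 5*(-5) = -10 - 25 = -35)
W(c) = -175*c (W(c) = (c*5)*(-35) = (5*c)*(-35) = -175*c)
h(R, J) = 1730 + 1750*J (h(R, J) = 5*(-4 - (-350)*(J + 1)) = 5*(-4 - (-350)*(1 + J)) = 5*(-4 - 175*(-2 - 2*J)) = 5*(-4 + (350 + 350*J)) = 5*(346 + 350*J) = 1730 + 1750*J)
(h(N(-5, -1), -2*6) - 77)**2 = ((1730 + 1750*(-2*6)) - 77)**2 = ((1730 + 1750*(-12)) - 77)**2 = ((1730 - 21000) - 77)**2 = (-19270 - 77)**2 = (-19347)**2 = 374306409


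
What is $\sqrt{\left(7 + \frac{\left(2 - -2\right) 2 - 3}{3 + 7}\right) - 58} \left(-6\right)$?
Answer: $- 3 i \sqrt{202} \approx - 42.638 i$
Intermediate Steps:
$\sqrt{\left(7 + \frac{\left(2 - -2\right) 2 - 3}{3 + 7}\right) - 58} \left(-6\right) = \sqrt{\left(7 + \frac{\left(2 + 2\right) 2 - 3}{10}\right) - 58} \left(-6\right) = \sqrt{\left(7 + \left(4 \cdot 2 - 3\right) \frac{1}{10}\right) - 58} \left(-6\right) = \sqrt{\left(7 + \left(8 - 3\right) \frac{1}{10}\right) - 58} \left(-6\right) = \sqrt{\left(7 + 5 \cdot \frac{1}{10}\right) - 58} \left(-6\right) = \sqrt{\left(7 + \frac{1}{2}\right) - 58} \left(-6\right) = \sqrt{\frac{15}{2} - 58} \left(-6\right) = \sqrt{- \frac{101}{2}} \left(-6\right) = \frac{i \sqrt{202}}{2} \left(-6\right) = - 3 i \sqrt{202}$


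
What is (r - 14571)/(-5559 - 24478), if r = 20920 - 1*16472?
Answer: 10123/30037 ≈ 0.33702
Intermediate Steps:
r = 4448 (r = 20920 - 16472 = 4448)
(r - 14571)/(-5559 - 24478) = (4448 - 14571)/(-5559 - 24478) = -10123/(-30037) = -10123*(-1/30037) = 10123/30037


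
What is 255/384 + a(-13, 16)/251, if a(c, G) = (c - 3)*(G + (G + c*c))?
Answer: -390313/32128 ≈ -12.149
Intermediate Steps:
a(c, G) = (-3 + c)*(c² + 2*G) (a(c, G) = (-3 + c)*(G + (G + c²)) = (-3 + c)*(c² + 2*G))
255/384 + a(-13, 16)/251 = 255/384 + ((-13)³ - 6*16 - 3*(-13)² + 2*16*(-13))/251 = 255*(1/384) + (-2197 - 96 - 3*169 - 416)*(1/251) = 85/128 + (-2197 - 96 - 507 - 416)*(1/251) = 85/128 - 3216*1/251 = 85/128 - 3216/251 = -390313/32128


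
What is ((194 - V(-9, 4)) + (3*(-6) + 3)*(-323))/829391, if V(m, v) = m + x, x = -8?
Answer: 5056/829391 ≈ 0.0060960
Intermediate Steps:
V(m, v) = -8 + m (V(m, v) = m - 8 = -8 + m)
((194 - V(-9, 4)) + (3*(-6) + 3)*(-323))/829391 = ((194 - (-8 - 9)) + (3*(-6) + 3)*(-323))/829391 = ((194 - 1*(-17)) + (-18 + 3)*(-323))*(1/829391) = ((194 + 17) - 15*(-323))*(1/829391) = (211 + 4845)*(1/829391) = 5056*(1/829391) = 5056/829391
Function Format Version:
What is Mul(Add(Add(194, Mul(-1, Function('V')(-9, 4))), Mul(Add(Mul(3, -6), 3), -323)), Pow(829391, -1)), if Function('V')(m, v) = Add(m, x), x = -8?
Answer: Rational(5056, 829391) ≈ 0.0060960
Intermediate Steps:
Function('V')(m, v) = Add(-8, m) (Function('V')(m, v) = Add(m, -8) = Add(-8, m))
Mul(Add(Add(194, Mul(-1, Function('V')(-9, 4))), Mul(Add(Mul(3, -6), 3), -323)), Pow(829391, -1)) = Mul(Add(Add(194, Mul(-1, Add(-8, -9))), Mul(Add(Mul(3, -6), 3), -323)), Pow(829391, -1)) = Mul(Add(Add(194, Mul(-1, -17)), Mul(Add(-18, 3), -323)), Rational(1, 829391)) = Mul(Add(Add(194, 17), Mul(-15, -323)), Rational(1, 829391)) = Mul(Add(211, 4845), Rational(1, 829391)) = Mul(5056, Rational(1, 829391)) = Rational(5056, 829391)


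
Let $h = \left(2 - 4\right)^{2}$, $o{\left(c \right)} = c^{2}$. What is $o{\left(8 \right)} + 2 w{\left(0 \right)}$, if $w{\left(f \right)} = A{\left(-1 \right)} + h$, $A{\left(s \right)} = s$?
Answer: $70$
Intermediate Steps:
$h = 4$ ($h = \left(-2\right)^{2} = 4$)
$w{\left(f \right)} = 3$ ($w{\left(f \right)} = -1 + 4 = 3$)
$o{\left(8 \right)} + 2 w{\left(0 \right)} = 8^{2} + 2 \cdot 3 = 64 + 6 = 70$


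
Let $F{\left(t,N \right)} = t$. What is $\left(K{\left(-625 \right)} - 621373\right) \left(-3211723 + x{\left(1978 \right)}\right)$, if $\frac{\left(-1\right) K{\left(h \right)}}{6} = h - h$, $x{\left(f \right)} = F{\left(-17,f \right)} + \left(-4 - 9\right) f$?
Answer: $2011666504342$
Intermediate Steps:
$x{\left(f \right)} = -17 - 13 f$ ($x{\left(f \right)} = -17 + \left(-4 - 9\right) f = -17 - 13 f$)
$K{\left(h \right)} = 0$ ($K{\left(h \right)} = - 6 \left(h - h\right) = \left(-6\right) 0 = 0$)
$\left(K{\left(-625 \right)} - 621373\right) \left(-3211723 + x{\left(1978 \right)}\right) = \left(0 - 621373\right) \left(-3211723 - 25731\right) = - 621373 \left(-3211723 - 25731\right) = \left(-621373\right) \left(-3237454\right) = 2011666504342$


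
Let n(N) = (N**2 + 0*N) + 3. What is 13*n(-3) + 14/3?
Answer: 482/3 ≈ 160.67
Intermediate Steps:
n(N) = 3 + N**2 (n(N) = (N**2 + 0) + 3 = N**2 + 3 = 3 + N**2)
13*n(-3) + 14/3 = 13*(3 + (-3)**2) + 14/3 = 13*(3 + 9) + 14*(1/3) = 13*12 + 14/3 = 156 + 14/3 = 482/3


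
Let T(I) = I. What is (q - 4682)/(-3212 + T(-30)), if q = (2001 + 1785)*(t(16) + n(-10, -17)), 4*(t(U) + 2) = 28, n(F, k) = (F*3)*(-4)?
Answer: -234284/1621 ≈ -144.53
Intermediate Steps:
n(F, k) = -12*F (n(F, k) = (3*F)*(-4) = -12*F)
t(U) = 5 (t(U) = -2 + (¼)*28 = -2 + 7 = 5)
q = 473250 (q = (2001 + 1785)*(5 - 12*(-10)) = 3786*(5 + 120) = 3786*125 = 473250)
(q - 4682)/(-3212 + T(-30)) = (473250 - 4682)/(-3212 - 30) = 468568/(-3242) = 468568*(-1/3242) = -234284/1621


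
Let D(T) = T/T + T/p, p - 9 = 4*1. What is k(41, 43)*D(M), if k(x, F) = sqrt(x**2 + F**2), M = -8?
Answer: 5*sqrt(3530)/13 ≈ 22.851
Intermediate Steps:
p = 13 (p = 9 + 4*1 = 9 + 4 = 13)
k(x, F) = sqrt(F**2 + x**2)
D(T) = 1 + T/13 (D(T) = T/T + T/13 = 1 + T*(1/13) = 1 + T/13)
k(41, 43)*D(M) = sqrt(43**2 + 41**2)*(1 + (1/13)*(-8)) = sqrt(1849 + 1681)*(1 - 8/13) = sqrt(3530)*(5/13) = 5*sqrt(3530)/13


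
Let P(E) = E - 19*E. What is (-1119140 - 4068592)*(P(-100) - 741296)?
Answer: 3836307063072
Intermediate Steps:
P(E) = -18*E
(-1119140 - 4068592)*(P(-100) - 741296) = (-1119140 - 4068592)*(-18*(-100) - 741296) = -5187732*(1800 - 741296) = -5187732*(-739496) = 3836307063072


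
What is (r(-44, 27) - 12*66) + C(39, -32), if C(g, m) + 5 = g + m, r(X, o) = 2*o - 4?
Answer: -740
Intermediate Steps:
r(X, o) = -4 + 2*o
C(g, m) = -5 + g + m (C(g, m) = -5 + (g + m) = -5 + g + m)
(r(-44, 27) - 12*66) + C(39, -32) = ((-4 + 2*27) - 12*66) + (-5 + 39 - 32) = ((-4 + 54) - 792) + 2 = (50 - 792) + 2 = -742 + 2 = -740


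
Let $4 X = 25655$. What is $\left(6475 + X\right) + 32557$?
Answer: $\frac{181783}{4} \approx 45446.0$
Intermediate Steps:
$X = \frac{25655}{4}$ ($X = \frac{1}{4} \cdot 25655 = \frac{25655}{4} \approx 6413.8$)
$\left(6475 + X\right) + 32557 = \left(6475 + \frac{25655}{4}\right) + 32557 = \frac{51555}{4} + 32557 = \frac{181783}{4}$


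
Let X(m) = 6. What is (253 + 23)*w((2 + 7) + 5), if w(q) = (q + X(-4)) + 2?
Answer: 6072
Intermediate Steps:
w(q) = 8 + q (w(q) = (q + 6) + 2 = (6 + q) + 2 = 8 + q)
(253 + 23)*w((2 + 7) + 5) = (253 + 23)*(8 + ((2 + 7) + 5)) = 276*(8 + (9 + 5)) = 276*(8 + 14) = 276*22 = 6072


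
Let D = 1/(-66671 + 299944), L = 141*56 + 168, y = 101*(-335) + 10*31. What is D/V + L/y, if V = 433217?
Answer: -90547814996211/376440413922725 ≈ -0.24054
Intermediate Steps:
y = -33525 (y = -33835 + 310 = -33525)
L = 8064 (L = 7896 + 168 = 8064)
D = 1/233273 ≈ 4.2868e-6
D/V + L/y = (1/233273)/433217 + 8064/(-33525) = (1/233273)*(1/433217) + 8064*(-1/33525) = 1/101057829241 - 896/3725 = -90547814996211/376440413922725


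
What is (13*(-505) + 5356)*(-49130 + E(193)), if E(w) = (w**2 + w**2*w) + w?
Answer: -8677439121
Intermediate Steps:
E(w) = w + w**2 + w**3 (E(w) = (w**2 + w**3) + w = w + w**2 + w**3)
(13*(-505) + 5356)*(-49130 + E(193)) = (13*(-505) + 5356)*(-49130 + 193*(1 + 193 + 193**2)) = (-6565 + 5356)*(-49130 + 193*(1 + 193 + 37249)) = -1209*(-49130 + 193*37443) = -1209*(-49130 + 7226499) = -1209*7177369 = -8677439121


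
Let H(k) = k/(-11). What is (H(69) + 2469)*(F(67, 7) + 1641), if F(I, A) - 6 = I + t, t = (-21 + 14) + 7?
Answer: 46432260/11 ≈ 4.2211e+6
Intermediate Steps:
H(k) = -k/11 (H(k) = k*(-1/11) = -k/11)
t = 0 (t = -7 + 7 = 0)
F(I, A) = 6 + I (F(I, A) = 6 + (I + 0) = 6 + I)
(H(69) + 2469)*(F(67, 7) + 1641) = (-1/11*69 + 2469)*((6 + 67) + 1641) = (-69/11 + 2469)*(73 + 1641) = (27090/11)*1714 = 46432260/11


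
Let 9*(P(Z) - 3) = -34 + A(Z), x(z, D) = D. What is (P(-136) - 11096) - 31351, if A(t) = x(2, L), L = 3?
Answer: -382027/9 ≈ -42447.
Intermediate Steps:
A(t) = 3
P(Z) = -4/9 (P(Z) = 3 + (-34 + 3)/9 = 3 + (⅑)*(-31) = 3 - 31/9 = -4/9)
(P(-136) - 11096) - 31351 = (-4/9 - 11096) - 31351 = -99868/9 - 31351 = -382027/9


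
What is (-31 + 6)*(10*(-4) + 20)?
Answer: 500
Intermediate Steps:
(-31 + 6)*(10*(-4) + 20) = -25*(-40 + 20) = -25*(-20) = 500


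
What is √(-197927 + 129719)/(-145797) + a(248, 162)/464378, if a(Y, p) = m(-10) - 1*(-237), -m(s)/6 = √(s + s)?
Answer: 237/464378 - 28*I*√87/145797 - 6*I*√5/232189 ≈ 0.00051036 - 0.0018491*I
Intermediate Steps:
m(s) = -6*√2*√s (m(s) = -6*√(s + s) = -6*√2*√s)
a(Y, p) = 237 - 12*I*√5 (a(Y, p) = -6*√2*√(-10) - 1*(-237) = -6*√2*I*√10 + 237 = -12*I*√5 + 237 = 237 - 12*I*√5)
√(-197927 + 129719)/(-145797) + a(248, 162)/464378 = √(-197927 + 129719)/(-145797) + (237 - 12*I*√5)/464378 = √(-68208)*(-1/145797) + (237 - 12*I*√5)*(1/464378) = (28*I*√87)*(-1/145797) + (237/464378 - 6*I*√5/232189) = -28*I*√87/145797 + (237/464378 - 6*I*√5/232189) = 237/464378 - 28*I*√87/145797 - 6*I*√5/232189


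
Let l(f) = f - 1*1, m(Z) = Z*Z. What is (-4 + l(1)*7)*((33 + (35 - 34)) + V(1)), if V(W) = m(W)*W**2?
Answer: -140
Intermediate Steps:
m(Z) = Z**2
V(W) = W**4 (V(W) = W**2*W**2 = W**4)
l(f) = -1 + f (l(f) = f - 1 = -1 + f)
(-4 + l(1)*7)*((33 + (35 - 34)) + V(1)) = (-4 + (-1 + 1)*7)*((33 + (35 - 34)) + 1**4) = (-4 + 0*7)*((33 + 1) + 1) = (-4 + 0)*(34 + 1) = -4*35 = -140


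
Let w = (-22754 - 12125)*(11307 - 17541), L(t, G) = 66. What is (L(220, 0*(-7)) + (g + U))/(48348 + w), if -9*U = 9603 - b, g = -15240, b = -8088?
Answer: -51419/652452102 ≈ -7.8809e-5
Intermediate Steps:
U = -5897/3 (U = -(9603 - 1*(-8088))/9 = -(9603 + 8088)/9 = -⅑*17691 = -5897/3 ≈ -1965.7)
w = 217435686 (w = -34879*(-6234) = 217435686)
(L(220, 0*(-7)) + (g + U))/(48348 + w) = (66 + (-15240 - 5897/3))/(48348 + 217435686) = (66 - 51617/3)/217484034 = -51419/3*1/217484034 = -51419/652452102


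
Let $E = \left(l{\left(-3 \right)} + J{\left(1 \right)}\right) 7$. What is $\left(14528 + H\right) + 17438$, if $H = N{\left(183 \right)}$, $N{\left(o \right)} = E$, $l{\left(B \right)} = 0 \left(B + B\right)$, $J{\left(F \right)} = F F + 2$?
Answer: $31987$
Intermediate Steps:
$J{\left(F \right)} = 2 + F^{2}$ ($J{\left(F \right)} = F^{2} + 2 = 2 + F^{2}$)
$l{\left(B \right)} = 0$ ($l{\left(B \right)} = 0 \cdot 2 B = 0$)
$E = 21$ ($E = \left(0 + \left(2 + 1^{2}\right)\right) 7 = \left(0 + \left(2 + 1\right)\right) 7 = \left(0 + 3\right) 7 = 3 \cdot 7 = 21$)
$N{\left(o \right)} = 21$
$H = 21$
$\left(14528 + H\right) + 17438 = \left(14528 + 21\right) + 17438 = 14549 + 17438 = 31987$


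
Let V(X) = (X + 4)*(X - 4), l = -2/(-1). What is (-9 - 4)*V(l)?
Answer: 156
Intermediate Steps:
l = 2 (l = -2*(-1) = 2)
V(X) = (-4 + X)*(4 + X) (V(X) = (4 + X)*(-4 + X) = (-4 + X)*(4 + X))
(-9 - 4)*V(l) = (-9 - 4)*(-16 + 2**2) = -13*(-16 + 4) = -13*(-12) = 156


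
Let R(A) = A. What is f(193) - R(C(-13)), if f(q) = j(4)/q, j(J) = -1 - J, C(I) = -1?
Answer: 188/193 ≈ 0.97409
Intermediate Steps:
f(q) = -5/q (f(q) = (-1 - 1*4)/q = (-1 - 4)/q = -5/q)
f(193) - R(C(-13)) = -5/193 - 1*(-1) = -5*1/193 + 1 = -5/193 + 1 = 188/193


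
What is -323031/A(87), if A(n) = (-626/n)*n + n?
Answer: 323031/539 ≈ 599.32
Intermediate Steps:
A(n) = -626 + n
-323031/A(87) = -323031/(-626 + 87) = -323031/(-539) = -323031*(-1/539) = 323031/539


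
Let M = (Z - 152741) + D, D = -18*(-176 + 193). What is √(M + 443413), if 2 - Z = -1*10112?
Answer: 8*√4695 ≈ 548.16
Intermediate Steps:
Z = 10114 (Z = 2 - (-1)*10112 = 2 - 1*(-10112) = 2 + 10112 = 10114)
D = -306 (D = -18*17 = -306)
M = -142933 (M = (10114 - 152741) - 306 = -142627 - 306 = -142933)
√(M + 443413) = √(-142933 + 443413) = √300480 = 8*√4695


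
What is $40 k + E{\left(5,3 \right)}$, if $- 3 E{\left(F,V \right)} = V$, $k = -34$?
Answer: $-1361$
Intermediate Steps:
$E{\left(F,V \right)} = - \frac{V}{3}$
$40 k + E{\left(5,3 \right)} = 40 \left(-34\right) - 1 = -1360 - 1 = -1361$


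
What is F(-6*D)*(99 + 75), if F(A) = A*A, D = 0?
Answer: 0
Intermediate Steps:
F(A) = A²
F(-6*D)*(99 + 75) = (-6*0)²*(99 + 75) = 0²*174 = 0*174 = 0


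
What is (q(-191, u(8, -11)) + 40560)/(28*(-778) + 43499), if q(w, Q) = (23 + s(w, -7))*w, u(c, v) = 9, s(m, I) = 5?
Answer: 35212/21715 ≈ 1.6216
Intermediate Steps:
q(w, Q) = 28*w (q(w, Q) = (23 + 5)*w = 28*w)
(q(-191, u(8, -11)) + 40560)/(28*(-778) + 43499) = (28*(-191) + 40560)/(28*(-778) + 43499) = (-5348 + 40560)/(-21784 + 43499) = 35212/21715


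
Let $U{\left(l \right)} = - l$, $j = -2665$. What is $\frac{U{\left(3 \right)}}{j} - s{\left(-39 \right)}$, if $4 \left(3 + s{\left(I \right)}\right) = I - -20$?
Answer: $\frac{82627}{10660} \approx 7.7511$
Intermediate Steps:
$s{\left(I \right)} = 2 + \frac{I}{4}$ ($s{\left(I \right)} = -3 + \frac{I - -20}{4} = -3 + \frac{I + 20}{4} = -3 + \frac{20 + I}{4} = -3 + \left(5 + \frac{I}{4}\right) = 2 + \frac{I}{4}$)
$\frac{U{\left(3 \right)}}{j} - s{\left(-39 \right)} = \frac{\left(-1\right) 3}{-2665} - \left(2 + \frac{1}{4} \left(-39\right)\right) = \left(-3\right) \left(- \frac{1}{2665}\right) - \left(2 - \frac{39}{4}\right) = \frac{3}{2665} - - \frac{31}{4} = \frac{3}{2665} + \frac{31}{4} = \frac{82627}{10660}$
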